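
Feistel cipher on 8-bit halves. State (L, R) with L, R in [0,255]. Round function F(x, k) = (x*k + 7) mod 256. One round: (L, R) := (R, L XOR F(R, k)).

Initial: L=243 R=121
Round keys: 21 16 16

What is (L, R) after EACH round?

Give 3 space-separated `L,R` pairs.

Answer: 121,7 7,14 14,224

Derivation:
Round 1 (k=21): L=121 R=7
Round 2 (k=16): L=7 R=14
Round 3 (k=16): L=14 R=224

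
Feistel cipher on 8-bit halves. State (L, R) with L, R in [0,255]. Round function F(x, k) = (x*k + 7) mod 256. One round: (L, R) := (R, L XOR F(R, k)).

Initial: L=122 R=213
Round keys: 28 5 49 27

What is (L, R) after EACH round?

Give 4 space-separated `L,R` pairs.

Answer: 213,41 41,1 1,17 17,211

Derivation:
Round 1 (k=28): L=213 R=41
Round 2 (k=5): L=41 R=1
Round 3 (k=49): L=1 R=17
Round 4 (k=27): L=17 R=211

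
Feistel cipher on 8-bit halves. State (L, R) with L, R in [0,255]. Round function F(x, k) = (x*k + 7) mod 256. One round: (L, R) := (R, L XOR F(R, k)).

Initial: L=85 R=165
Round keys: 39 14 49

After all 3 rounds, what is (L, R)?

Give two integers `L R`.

Round 1 (k=39): L=165 R=127
Round 2 (k=14): L=127 R=92
Round 3 (k=49): L=92 R=220

Answer: 92 220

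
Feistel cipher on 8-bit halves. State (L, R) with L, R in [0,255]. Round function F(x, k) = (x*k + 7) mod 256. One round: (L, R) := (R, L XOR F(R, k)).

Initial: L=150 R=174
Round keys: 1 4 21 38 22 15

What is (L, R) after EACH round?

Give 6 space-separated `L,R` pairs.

Answer: 174,35 35,61 61,43 43,84 84,20 20,103

Derivation:
Round 1 (k=1): L=174 R=35
Round 2 (k=4): L=35 R=61
Round 3 (k=21): L=61 R=43
Round 4 (k=38): L=43 R=84
Round 5 (k=22): L=84 R=20
Round 6 (k=15): L=20 R=103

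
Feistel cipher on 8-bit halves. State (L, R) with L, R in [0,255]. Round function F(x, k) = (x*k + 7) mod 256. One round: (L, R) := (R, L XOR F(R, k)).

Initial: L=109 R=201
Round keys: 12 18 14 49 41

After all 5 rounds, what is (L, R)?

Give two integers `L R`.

Answer: 174 40

Derivation:
Round 1 (k=12): L=201 R=30
Round 2 (k=18): L=30 R=234
Round 3 (k=14): L=234 R=205
Round 4 (k=49): L=205 R=174
Round 5 (k=41): L=174 R=40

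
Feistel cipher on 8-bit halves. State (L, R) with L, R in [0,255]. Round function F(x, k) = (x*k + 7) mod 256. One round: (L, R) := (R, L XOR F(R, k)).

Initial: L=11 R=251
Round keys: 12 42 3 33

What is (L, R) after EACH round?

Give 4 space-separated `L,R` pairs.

Answer: 251,192 192,124 124,187 187,94

Derivation:
Round 1 (k=12): L=251 R=192
Round 2 (k=42): L=192 R=124
Round 3 (k=3): L=124 R=187
Round 4 (k=33): L=187 R=94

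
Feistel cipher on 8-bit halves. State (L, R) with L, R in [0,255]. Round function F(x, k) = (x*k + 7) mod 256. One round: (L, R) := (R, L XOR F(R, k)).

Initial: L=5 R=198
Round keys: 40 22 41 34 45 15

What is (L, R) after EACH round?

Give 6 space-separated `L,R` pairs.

Answer: 198,242 242,21 21,150 150,230 230,227 227,178

Derivation:
Round 1 (k=40): L=198 R=242
Round 2 (k=22): L=242 R=21
Round 3 (k=41): L=21 R=150
Round 4 (k=34): L=150 R=230
Round 5 (k=45): L=230 R=227
Round 6 (k=15): L=227 R=178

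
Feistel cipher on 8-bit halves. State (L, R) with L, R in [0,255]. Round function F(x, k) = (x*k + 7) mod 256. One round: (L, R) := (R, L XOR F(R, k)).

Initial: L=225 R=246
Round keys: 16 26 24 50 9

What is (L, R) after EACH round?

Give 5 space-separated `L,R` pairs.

Round 1 (k=16): L=246 R=134
Round 2 (k=26): L=134 R=85
Round 3 (k=24): L=85 R=121
Round 4 (k=50): L=121 R=252
Round 5 (k=9): L=252 R=154

Answer: 246,134 134,85 85,121 121,252 252,154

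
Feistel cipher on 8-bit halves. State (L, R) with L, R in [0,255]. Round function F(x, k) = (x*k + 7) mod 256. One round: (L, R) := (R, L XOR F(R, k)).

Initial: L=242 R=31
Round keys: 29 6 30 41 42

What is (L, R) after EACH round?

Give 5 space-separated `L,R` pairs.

Round 1 (k=29): L=31 R=120
Round 2 (k=6): L=120 R=200
Round 3 (k=30): L=200 R=15
Round 4 (k=41): L=15 R=166
Round 5 (k=42): L=166 R=76

Answer: 31,120 120,200 200,15 15,166 166,76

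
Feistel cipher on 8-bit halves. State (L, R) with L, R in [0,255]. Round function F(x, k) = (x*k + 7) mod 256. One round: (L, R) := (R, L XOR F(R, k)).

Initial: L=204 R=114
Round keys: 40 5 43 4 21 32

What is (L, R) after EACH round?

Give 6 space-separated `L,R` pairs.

Round 1 (k=40): L=114 R=27
Round 2 (k=5): L=27 R=252
Round 3 (k=43): L=252 R=64
Round 4 (k=4): L=64 R=251
Round 5 (k=21): L=251 R=222
Round 6 (k=32): L=222 R=60

Answer: 114,27 27,252 252,64 64,251 251,222 222,60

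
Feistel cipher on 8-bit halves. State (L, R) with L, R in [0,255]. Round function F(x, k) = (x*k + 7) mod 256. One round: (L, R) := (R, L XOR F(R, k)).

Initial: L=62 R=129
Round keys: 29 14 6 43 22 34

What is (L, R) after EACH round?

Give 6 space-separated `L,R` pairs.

Answer: 129,154 154,242 242,41 41,24 24,62 62,91

Derivation:
Round 1 (k=29): L=129 R=154
Round 2 (k=14): L=154 R=242
Round 3 (k=6): L=242 R=41
Round 4 (k=43): L=41 R=24
Round 5 (k=22): L=24 R=62
Round 6 (k=34): L=62 R=91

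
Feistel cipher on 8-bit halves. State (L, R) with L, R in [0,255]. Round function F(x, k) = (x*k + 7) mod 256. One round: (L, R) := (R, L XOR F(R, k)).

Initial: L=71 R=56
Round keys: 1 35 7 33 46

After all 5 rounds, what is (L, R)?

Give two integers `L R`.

Answer: 64 151

Derivation:
Round 1 (k=1): L=56 R=120
Round 2 (k=35): L=120 R=87
Round 3 (k=7): L=87 R=16
Round 4 (k=33): L=16 R=64
Round 5 (k=46): L=64 R=151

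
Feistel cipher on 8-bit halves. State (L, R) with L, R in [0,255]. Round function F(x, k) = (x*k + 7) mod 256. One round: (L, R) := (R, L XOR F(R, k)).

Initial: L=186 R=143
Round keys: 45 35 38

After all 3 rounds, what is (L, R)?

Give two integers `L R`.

Round 1 (k=45): L=143 R=144
Round 2 (k=35): L=144 R=56
Round 3 (k=38): L=56 R=199

Answer: 56 199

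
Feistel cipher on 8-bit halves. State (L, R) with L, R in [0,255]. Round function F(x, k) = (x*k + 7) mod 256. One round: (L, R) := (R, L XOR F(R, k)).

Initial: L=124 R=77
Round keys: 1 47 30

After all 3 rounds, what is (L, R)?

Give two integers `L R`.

Answer: 18 11

Derivation:
Round 1 (k=1): L=77 R=40
Round 2 (k=47): L=40 R=18
Round 3 (k=30): L=18 R=11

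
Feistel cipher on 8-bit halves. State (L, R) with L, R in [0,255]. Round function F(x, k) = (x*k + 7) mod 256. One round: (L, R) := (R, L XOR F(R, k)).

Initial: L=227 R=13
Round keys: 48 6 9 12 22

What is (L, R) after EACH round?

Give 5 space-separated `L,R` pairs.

Round 1 (k=48): L=13 R=148
Round 2 (k=6): L=148 R=114
Round 3 (k=9): L=114 R=157
Round 4 (k=12): L=157 R=17
Round 5 (k=22): L=17 R=224

Answer: 13,148 148,114 114,157 157,17 17,224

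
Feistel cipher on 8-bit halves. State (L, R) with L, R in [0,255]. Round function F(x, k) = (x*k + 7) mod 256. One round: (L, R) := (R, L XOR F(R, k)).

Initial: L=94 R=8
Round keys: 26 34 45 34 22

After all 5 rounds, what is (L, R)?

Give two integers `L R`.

Round 1 (k=26): L=8 R=137
Round 2 (k=34): L=137 R=49
Round 3 (k=45): L=49 R=45
Round 4 (k=34): L=45 R=48
Round 5 (k=22): L=48 R=10

Answer: 48 10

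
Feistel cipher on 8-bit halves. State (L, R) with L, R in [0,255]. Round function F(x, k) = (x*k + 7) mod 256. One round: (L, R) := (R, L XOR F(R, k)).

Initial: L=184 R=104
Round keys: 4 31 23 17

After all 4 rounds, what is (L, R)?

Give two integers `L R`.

Answer: 120 95

Derivation:
Round 1 (k=4): L=104 R=31
Round 2 (k=31): L=31 R=160
Round 3 (k=23): L=160 R=120
Round 4 (k=17): L=120 R=95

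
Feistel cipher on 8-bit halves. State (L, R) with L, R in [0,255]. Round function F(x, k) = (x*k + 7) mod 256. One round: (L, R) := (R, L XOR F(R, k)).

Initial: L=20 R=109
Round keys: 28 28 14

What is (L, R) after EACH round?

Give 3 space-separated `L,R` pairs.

Answer: 109,231 231,38 38,252

Derivation:
Round 1 (k=28): L=109 R=231
Round 2 (k=28): L=231 R=38
Round 3 (k=14): L=38 R=252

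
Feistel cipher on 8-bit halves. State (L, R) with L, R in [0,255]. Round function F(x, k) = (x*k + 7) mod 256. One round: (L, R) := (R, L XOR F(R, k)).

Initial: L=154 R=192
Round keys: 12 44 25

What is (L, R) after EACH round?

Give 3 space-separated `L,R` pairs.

Round 1 (k=12): L=192 R=157
Round 2 (k=44): L=157 R=195
Round 3 (k=25): L=195 R=143

Answer: 192,157 157,195 195,143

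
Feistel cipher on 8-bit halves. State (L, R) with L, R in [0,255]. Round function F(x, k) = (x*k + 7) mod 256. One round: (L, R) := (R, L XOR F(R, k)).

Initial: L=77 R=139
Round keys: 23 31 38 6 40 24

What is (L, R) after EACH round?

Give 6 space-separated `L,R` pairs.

Round 1 (k=23): L=139 R=201
Round 2 (k=31): L=201 R=213
Round 3 (k=38): L=213 R=108
Round 4 (k=6): L=108 R=90
Round 5 (k=40): L=90 R=123
Round 6 (k=24): L=123 R=213

Answer: 139,201 201,213 213,108 108,90 90,123 123,213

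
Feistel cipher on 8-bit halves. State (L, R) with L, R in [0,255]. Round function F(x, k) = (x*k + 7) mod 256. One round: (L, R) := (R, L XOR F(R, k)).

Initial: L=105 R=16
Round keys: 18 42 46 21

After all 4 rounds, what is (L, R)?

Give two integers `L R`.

Round 1 (k=18): L=16 R=78
Round 2 (k=42): L=78 R=195
Round 3 (k=46): L=195 R=95
Round 4 (k=21): L=95 R=17

Answer: 95 17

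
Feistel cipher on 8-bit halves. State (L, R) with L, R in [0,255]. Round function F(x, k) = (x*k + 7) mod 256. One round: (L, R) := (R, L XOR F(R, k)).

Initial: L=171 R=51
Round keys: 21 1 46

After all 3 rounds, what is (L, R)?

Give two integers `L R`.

Answer: 151 180

Derivation:
Round 1 (k=21): L=51 R=157
Round 2 (k=1): L=157 R=151
Round 3 (k=46): L=151 R=180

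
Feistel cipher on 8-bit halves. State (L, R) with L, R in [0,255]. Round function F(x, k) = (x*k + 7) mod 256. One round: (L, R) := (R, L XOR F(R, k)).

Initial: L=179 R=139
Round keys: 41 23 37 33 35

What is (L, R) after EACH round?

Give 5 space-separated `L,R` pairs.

Answer: 139,249 249,237 237,177 177,53 53,247

Derivation:
Round 1 (k=41): L=139 R=249
Round 2 (k=23): L=249 R=237
Round 3 (k=37): L=237 R=177
Round 4 (k=33): L=177 R=53
Round 5 (k=35): L=53 R=247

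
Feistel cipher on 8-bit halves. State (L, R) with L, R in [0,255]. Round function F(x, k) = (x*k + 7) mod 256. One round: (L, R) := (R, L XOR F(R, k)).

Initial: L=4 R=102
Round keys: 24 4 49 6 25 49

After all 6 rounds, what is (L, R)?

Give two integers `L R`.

Answer: 36 95

Derivation:
Round 1 (k=24): L=102 R=147
Round 2 (k=4): L=147 R=53
Round 3 (k=49): L=53 R=191
Round 4 (k=6): L=191 R=180
Round 5 (k=25): L=180 R=36
Round 6 (k=49): L=36 R=95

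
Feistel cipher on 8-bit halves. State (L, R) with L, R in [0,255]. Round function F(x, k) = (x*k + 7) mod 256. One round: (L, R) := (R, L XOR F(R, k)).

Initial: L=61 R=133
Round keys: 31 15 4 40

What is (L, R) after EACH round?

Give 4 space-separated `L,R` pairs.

Answer: 133,31 31,93 93,100 100,250

Derivation:
Round 1 (k=31): L=133 R=31
Round 2 (k=15): L=31 R=93
Round 3 (k=4): L=93 R=100
Round 4 (k=40): L=100 R=250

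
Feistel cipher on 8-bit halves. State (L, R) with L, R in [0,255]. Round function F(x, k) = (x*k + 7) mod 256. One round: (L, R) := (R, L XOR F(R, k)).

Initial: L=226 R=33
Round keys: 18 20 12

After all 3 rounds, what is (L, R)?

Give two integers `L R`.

Answer: 130 164

Derivation:
Round 1 (k=18): L=33 R=187
Round 2 (k=20): L=187 R=130
Round 3 (k=12): L=130 R=164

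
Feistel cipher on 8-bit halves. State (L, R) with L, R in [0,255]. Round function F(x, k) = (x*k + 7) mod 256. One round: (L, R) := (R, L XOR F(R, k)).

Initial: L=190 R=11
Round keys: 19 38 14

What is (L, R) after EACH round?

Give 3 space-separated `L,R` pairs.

Round 1 (k=19): L=11 R=102
Round 2 (k=38): L=102 R=32
Round 3 (k=14): L=32 R=161

Answer: 11,102 102,32 32,161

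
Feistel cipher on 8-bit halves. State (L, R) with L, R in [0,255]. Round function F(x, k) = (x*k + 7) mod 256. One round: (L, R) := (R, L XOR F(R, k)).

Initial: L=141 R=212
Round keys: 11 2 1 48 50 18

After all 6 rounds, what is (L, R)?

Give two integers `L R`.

Round 1 (k=11): L=212 R=174
Round 2 (k=2): L=174 R=183
Round 3 (k=1): L=183 R=16
Round 4 (k=48): L=16 R=176
Round 5 (k=50): L=176 R=119
Round 6 (k=18): L=119 R=213

Answer: 119 213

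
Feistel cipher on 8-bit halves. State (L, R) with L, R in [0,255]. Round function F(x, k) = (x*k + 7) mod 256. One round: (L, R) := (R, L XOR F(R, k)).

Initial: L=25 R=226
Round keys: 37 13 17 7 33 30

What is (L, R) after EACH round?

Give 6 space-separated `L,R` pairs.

Answer: 226,168 168,109 109,236 236,22 22,49 49,211

Derivation:
Round 1 (k=37): L=226 R=168
Round 2 (k=13): L=168 R=109
Round 3 (k=17): L=109 R=236
Round 4 (k=7): L=236 R=22
Round 5 (k=33): L=22 R=49
Round 6 (k=30): L=49 R=211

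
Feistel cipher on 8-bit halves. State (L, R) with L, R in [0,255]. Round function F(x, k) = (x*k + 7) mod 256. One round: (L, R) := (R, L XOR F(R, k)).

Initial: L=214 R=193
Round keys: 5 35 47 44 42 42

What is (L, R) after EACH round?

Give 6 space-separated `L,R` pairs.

Round 1 (k=5): L=193 R=26
Round 2 (k=35): L=26 R=84
Round 3 (k=47): L=84 R=105
Round 4 (k=44): L=105 R=71
Round 5 (k=42): L=71 R=196
Round 6 (k=42): L=196 R=104

Answer: 193,26 26,84 84,105 105,71 71,196 196,104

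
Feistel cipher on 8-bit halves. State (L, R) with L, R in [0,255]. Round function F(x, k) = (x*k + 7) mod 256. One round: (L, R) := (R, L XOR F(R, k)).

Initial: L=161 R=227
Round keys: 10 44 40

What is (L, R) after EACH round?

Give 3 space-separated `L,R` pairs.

Round 1 (k=10): L=227 R=68
Round 2 (k=44): L=68 R=84
Round 3 (k=40): L=84 R=99

Answer: 227,68 68,84 84,99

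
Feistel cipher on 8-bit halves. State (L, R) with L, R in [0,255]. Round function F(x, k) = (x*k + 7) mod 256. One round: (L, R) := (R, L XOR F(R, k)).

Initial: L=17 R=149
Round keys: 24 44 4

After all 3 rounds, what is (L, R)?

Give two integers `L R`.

Round 1 (k=24): L=149 R=238
Round 2 (k=44): L=238 R=122
Round 3 (k=4): L=122 R=1

Answer: 122 1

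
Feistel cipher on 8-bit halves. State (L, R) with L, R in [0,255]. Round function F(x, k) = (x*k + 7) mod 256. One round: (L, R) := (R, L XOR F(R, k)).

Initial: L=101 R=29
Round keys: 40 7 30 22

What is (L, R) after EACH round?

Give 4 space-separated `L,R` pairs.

Round 1 (k=40): L=29 R=234
Round 2 (k=7): L=234 R=112
Round 3 (k=30): L=112 R=205
Round 4 (k=22): L=205 R=213

Answer: 29,234 234,112 112,205 205,213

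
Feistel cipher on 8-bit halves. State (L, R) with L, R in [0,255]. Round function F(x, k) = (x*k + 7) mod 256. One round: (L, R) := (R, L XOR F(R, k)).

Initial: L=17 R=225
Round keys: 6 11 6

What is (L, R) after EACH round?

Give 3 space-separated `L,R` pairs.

Round 1 (k=6): L=225 R=92
Round 2 (k=11): L=92 R=26
Round 3 (k=6): L=26 R=255

Answer: 225,92 92,26 26,255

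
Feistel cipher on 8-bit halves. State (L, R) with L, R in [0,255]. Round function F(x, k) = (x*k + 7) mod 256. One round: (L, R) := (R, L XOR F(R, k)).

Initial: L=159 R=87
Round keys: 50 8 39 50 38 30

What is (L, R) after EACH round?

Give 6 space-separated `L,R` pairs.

Round 1 (k=50): L=87 R=154
Round 2 (k=8): L=154 R=128
Round 3 (k=39): L=128 R=29
Round 4 (k=50): L=29 R=49
Round 5 (k=38): L=49 R=80
Round 6 (k=30): L=80 R=86

Answer: 87,154 154,128 128,29 29,49 49,80 80,86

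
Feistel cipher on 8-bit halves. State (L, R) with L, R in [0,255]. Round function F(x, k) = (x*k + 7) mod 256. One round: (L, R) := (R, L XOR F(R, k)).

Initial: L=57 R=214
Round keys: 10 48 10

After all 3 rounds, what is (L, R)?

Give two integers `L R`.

Round 1 (k=10): L=214 R=90
Round 2 (k=48): L=90 R=49
Round 3 (k=10): L=49 R=171

Answer: 49 171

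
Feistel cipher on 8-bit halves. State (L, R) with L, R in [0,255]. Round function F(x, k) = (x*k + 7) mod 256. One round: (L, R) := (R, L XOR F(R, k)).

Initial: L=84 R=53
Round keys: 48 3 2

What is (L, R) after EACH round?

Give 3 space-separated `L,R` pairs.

Answer: 53,163 163,197 197,50

Derivation:
Round 1 (k=48): L=53 R=163
Round 2 (k=3): L=163 R=197
Round 3 (k=2): L=197 R=50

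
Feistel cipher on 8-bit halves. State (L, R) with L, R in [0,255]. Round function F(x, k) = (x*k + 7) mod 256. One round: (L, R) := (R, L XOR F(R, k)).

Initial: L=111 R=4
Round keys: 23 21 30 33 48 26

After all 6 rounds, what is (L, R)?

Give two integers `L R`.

Round 1 (k=23): L=4 R=12
Round 2 (k=21): L=12 R=7
Round 3 (k=30): L=7 R=213
Round 4 (k=33): L=213 R=123
Round 5 (k=48): L=123 R=194
Round 6 (k=26): L=194 R=192

Answer: 194 192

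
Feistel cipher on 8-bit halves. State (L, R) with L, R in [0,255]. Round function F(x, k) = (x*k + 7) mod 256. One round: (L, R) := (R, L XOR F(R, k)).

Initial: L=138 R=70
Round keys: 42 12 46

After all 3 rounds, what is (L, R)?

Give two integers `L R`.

Round 1 (k=42): L=70 R=9
Round 2 (k=12): L=9 R=53
Round 3 (k=46): L=53 R=132

Answer: 53 132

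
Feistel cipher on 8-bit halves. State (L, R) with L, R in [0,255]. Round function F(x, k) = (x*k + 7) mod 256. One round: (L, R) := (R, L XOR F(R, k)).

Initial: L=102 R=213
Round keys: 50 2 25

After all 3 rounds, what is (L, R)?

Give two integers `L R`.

Round 1 (k=50): L=213 R=199
Round 2 (k=2): L=199 R=64
Round 3 (k=25): L=64 R=128

Answer: 64 128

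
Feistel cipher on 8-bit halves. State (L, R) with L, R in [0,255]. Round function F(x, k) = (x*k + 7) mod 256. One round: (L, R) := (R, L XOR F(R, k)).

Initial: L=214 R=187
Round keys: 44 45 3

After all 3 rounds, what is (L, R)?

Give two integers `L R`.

Answer: 59 69

Derivation:
Round 1 (k=44): L=187 R=253
Round 2 (k=45): L=253 R=59
Round 3 (k=3): L=59 R=69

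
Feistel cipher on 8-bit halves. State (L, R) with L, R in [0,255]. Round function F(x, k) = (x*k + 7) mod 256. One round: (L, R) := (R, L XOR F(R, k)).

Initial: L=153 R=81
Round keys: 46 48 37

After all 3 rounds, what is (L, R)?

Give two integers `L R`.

Answer: 22 57

Derivation:
Round 1 (k=46): L=81 R=12
Round 2 (k=48): L=12 R=22
Round 3 (k=37): L=22 R=57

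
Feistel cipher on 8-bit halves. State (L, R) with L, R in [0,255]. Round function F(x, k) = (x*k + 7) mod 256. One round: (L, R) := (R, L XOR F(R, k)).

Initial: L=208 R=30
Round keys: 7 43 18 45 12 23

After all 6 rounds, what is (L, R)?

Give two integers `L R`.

Round 1 (k=7): L=30 R=9
Round 2 (k=43): L=9 R=148
Round 3 (k=18): L=148 R=102
Round 4 (k=45): L=102 R=97
Round 5 (k=12): L=97 R=245
Round 6 (k=23): L=245 R=107

Answer: 245 107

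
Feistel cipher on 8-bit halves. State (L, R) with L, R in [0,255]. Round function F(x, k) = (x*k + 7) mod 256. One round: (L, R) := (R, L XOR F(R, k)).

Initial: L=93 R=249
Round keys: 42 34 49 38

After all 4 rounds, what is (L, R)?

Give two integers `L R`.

Answer: 145 139

Derivation:
Round 1 (k=42): L=249 R=188
Round 2 (k=34): L=188 R=6
Round 3 (k=49): L=6 R=145
Round 4 (k=38): L=145 R=139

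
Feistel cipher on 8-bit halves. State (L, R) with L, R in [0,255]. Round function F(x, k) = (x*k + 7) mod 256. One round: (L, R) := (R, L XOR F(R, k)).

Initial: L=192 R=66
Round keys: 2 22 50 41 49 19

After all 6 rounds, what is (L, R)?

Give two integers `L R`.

Round 1 (k=2): L=66 R=75
Round 2 (k=22): L=75 R=59
Round 3 (k=50): L=59 R=198
Round 4 (k=41): L=198 R=134
Round 5 (k=49): L=134 R=107
Round 6 (k=19): L=107 R=126

Answer: 107 126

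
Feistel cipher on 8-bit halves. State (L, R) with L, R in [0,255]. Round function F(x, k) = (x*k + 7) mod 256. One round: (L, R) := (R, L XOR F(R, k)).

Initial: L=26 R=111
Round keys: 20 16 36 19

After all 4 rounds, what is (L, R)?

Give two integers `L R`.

Round 1 (k=20): L=111 R=169
Round 2 (k=16): L=169 R=248
Round 3 (k=36): L=248 R=78
Round 4 (k=19): L=78 R=41

Answer: 78 41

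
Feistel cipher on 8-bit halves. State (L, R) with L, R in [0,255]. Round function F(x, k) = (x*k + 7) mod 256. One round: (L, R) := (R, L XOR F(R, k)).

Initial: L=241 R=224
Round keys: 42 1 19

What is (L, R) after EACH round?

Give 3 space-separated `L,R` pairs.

Answer: 224,54 54,221 221,88

Derivation:
Round 1 (k=42): L=224 R=54
Round 2 (k=1): L=54 R=221
Round 3 (k=19): L=221 R=88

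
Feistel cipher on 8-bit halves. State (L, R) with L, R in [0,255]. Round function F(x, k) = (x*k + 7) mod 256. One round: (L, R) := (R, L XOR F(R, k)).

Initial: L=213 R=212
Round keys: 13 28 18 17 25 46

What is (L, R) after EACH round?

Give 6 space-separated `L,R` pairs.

Answer: 212,30 30,155 155,243 243,177 177,163 163,224

Derivation:
Round 1 (k=13): L=212 R=30
Round 2 (k=28): L=30 R=155
Round 3 (k=18): L=155 R=243
Round 4 (k=17): L=243 R=177
Round 5 (k=25): L=177 R=163
Round 6 (k=46): L=163 R=224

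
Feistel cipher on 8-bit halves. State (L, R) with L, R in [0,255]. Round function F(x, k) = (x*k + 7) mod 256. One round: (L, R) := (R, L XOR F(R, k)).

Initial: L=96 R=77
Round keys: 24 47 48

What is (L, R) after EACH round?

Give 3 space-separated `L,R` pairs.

Answer: 77,95 95,53 53,168

Derivation:
Round 1 (k=24): L=77 R=95
Round 2 (k=47): L=95 R=53
Round 3 (k=48): L=53 R=168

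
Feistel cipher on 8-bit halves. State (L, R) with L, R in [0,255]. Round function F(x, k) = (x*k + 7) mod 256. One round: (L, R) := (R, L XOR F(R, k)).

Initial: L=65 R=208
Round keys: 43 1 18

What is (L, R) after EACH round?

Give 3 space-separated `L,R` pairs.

Answer: 208,182 182,109 109,7

Derivation:
Round 1 (k=43): L=208 R=182
Round 2 (k=1): L=182 R=109
Round 3 (k=18): L=109 R=7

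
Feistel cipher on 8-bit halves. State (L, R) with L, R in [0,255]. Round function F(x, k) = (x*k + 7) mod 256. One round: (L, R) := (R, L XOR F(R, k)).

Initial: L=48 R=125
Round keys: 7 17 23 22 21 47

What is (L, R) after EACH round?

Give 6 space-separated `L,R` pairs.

Answer: 125,66 66,20 20,145 145,105 105,53 53,171

Derivation:
Round 1 (k=7): L=125 R=66
Round 2 (k=17): L=66 R=20
Round 3 (k=23): L=20 R=145
Round 4 (k=22): L=145 R=105
Round 5 (k=21): L=105 R=53
Round 6 (k=47): L=53 R=171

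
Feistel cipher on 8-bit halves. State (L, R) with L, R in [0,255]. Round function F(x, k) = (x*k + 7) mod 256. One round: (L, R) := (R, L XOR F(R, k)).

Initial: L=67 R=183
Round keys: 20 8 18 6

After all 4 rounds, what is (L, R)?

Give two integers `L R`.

Answer: 119 225

Derivation:
Round 1 (k=20): L=183 R=16
Round 2 (k=8): L=16 R=48
Round 3 (k=18): L=48 R=119
Round 4 (k=6): L=119 R=225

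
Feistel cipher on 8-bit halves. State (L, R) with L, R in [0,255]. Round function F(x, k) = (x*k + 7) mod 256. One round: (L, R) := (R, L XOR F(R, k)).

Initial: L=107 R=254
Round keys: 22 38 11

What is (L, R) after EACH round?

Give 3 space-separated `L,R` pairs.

Round 1 (k=22): L=254 R=176
Round 2 (k=38): L=176 R=217
Round 3 (k=11): L=217 R=234

Answer: 254,176 176,217 217,234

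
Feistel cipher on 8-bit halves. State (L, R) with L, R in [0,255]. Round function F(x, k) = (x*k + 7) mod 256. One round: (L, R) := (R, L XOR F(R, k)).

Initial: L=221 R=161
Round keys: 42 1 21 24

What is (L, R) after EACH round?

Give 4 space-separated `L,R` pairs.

Round 1 (k=42): L=161 R=172
Round 2 (k=1): L=172 R=18
Round 3 (k=21): L=18 R=45
Round 4 (k=24): L=45 R=45

Answer: 161,172 172,18 18,45 45,45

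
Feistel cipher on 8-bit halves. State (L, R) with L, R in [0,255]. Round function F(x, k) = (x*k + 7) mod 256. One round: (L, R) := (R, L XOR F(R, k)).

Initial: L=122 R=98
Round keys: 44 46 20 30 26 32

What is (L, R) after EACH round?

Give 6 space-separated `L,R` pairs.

Round 1 (k=44): L=98 R=165
Round 2 (k=46): L=165 R=207
Round 3 (k=20): L=207 R=150
Round 4 (k=30): L=150 R=84
Round 5 (k=26): L=84 R=25
Round 6 (k=32): L=25 R=115

Answer: 98,165 165,207 207,150 150,84 84,25 25,115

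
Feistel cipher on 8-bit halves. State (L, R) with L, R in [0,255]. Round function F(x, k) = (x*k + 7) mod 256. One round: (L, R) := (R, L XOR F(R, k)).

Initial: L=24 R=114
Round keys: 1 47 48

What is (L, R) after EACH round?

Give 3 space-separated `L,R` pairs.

Answer: 114,97 97,164 164,166

Derivation:
Round 1 (k=1): L=114 R=97
Round 2 (k=47): L=97 R=164
Round 3 (k=48): L=164 R=166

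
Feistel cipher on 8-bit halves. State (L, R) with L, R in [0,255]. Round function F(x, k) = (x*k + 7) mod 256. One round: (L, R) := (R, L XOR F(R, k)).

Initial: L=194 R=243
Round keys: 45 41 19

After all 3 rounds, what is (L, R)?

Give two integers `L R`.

Round 1 (k=45): L=243 R=124
Round 2 (k=41): L=124 R=16
Round 3 (k=19): L=16 R=75

Answer: 16 75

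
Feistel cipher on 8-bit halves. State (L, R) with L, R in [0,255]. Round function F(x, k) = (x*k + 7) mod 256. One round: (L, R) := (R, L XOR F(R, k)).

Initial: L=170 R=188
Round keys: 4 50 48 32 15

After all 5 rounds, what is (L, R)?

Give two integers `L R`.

Answer: 202 247

Derivation:
Round 1 (k=4): L=188 R=93
Round 2 (k=50): L=93 R=141
Round 3 (k=48): L=141 R=42
Round 4 (k=32): L=42 R=202
Round 5 (k=15): L=202 R=247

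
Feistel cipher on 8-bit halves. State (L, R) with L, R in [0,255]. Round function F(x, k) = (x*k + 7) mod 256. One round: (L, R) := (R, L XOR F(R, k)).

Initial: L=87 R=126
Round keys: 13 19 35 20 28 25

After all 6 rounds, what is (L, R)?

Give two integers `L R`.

Answer: 165 96

Derivation:
Round 1 (k=13): L=126 R=58
Round 2 (k=19): L=58 R=43
Round 3 (k=35): L=43 R=210
Round 4 (k=20): L=210 R=68
Round 5 (k=28): L=68 R=165
Round 6 (k=25): L=165 R=96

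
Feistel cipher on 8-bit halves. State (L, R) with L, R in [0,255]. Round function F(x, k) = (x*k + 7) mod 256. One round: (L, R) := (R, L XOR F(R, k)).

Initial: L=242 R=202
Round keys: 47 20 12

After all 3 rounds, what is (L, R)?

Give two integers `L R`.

Answer: 121 92

Derivation:
Round 1 (k=47): L=202 R=239
Round 2 (k=20): L=239 R=121
Round 3 (k=12): L=121 R=92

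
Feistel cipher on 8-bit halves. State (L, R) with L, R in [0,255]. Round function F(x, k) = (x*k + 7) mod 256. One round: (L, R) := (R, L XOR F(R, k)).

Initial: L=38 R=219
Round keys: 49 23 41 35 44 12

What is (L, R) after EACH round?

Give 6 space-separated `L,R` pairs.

Round 1 (k=49): L=219 R=212
Round 2 (k=23): L=212 R=200
Round 3 (k=41): L=200 R=219
Round 4 (k=35): L=219 R=48
Round 5 (k=44): L=48 R=156
Round 6 (k=12): L=156 R=103

Answer: 219,212 212,200 200,219 219,48 48,156 156,103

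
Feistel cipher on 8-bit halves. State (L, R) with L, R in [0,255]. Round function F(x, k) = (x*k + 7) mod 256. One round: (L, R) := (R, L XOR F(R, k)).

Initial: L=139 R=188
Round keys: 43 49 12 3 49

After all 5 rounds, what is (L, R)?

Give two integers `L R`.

Round 1 (k=43): L=188 R=16
Round 2 (k=49): L=16 R=171
Round 3 (k=12): L=171 R=27
Round 4 (k=3): L=27 R=243
Round 5 (k=49): L=243 R=145

Answer: 243 145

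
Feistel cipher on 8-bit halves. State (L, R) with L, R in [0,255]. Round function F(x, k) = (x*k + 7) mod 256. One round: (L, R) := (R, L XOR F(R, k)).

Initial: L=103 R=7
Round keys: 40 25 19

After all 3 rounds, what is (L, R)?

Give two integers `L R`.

Answer: 184 215

Derivation:
Round 1 (k=40): L=7 R=120
Round 2 (k=25): L=120 R=184
Round 3 (k=19): L=184 R=215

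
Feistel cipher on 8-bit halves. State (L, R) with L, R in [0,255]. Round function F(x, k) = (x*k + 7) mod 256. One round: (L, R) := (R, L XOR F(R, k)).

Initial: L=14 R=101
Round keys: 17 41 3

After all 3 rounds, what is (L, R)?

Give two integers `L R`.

Answer: 236 121

Derivation:
Round 1 (k=17): L=101 R=178
Round 2 (k=41): L=178 R=236
Round 3 (k=3): L=236 R=121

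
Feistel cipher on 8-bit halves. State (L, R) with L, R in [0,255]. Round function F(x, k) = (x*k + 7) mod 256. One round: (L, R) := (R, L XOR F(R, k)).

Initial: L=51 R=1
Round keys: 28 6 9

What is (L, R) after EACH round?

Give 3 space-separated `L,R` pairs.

Round 1 (k=28): L=1 R=16
Round 2 (k=6): L=16 R=102
Round 3 (k=9): L=102 R=141

Answer: 1,16 16,102 102,141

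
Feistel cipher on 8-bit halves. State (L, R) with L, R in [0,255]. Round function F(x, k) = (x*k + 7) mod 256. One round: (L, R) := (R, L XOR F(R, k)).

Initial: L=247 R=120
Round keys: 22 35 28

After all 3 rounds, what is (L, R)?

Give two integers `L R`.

Round 1 (k=22): L=120 R=160
Round 2 (k=35): L=160 R=159
Round 3 (k=28): L=159 R=203

Answer: 159 203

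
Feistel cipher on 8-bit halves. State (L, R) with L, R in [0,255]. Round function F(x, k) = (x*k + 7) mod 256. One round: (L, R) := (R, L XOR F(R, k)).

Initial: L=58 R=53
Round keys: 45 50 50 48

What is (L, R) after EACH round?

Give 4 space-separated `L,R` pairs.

Round 1 (k=45): L=53 R=98
Round 2 (k=50): L=98 R=30
Round 3 (k=50): L=30 R=129
Round 4 (k=48): L=129 R=41

Answer: 53,98 98,30 30,129 129,41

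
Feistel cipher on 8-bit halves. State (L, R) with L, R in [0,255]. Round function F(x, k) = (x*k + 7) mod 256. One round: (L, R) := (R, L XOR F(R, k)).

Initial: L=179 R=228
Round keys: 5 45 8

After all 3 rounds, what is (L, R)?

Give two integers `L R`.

Answer: 203 151

Derivation:
Round 1 (k=5): L=228 R=200
Round 2 (k=45): L=200 R=203
Round 3 (k=8): L=203 R=151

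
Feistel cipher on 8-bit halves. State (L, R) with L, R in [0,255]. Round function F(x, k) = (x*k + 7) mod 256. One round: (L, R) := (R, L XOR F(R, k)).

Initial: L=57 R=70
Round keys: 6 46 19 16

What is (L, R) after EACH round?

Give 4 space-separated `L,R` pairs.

Round 1 (k=6): L=70 R=146
Round 2 (k=46): L=146 R=5
Round 3 (k=19): L=5 R=244
Round 4 (k=16): L=244 R=66

Answer: 70,146 146,5 5,244 244,66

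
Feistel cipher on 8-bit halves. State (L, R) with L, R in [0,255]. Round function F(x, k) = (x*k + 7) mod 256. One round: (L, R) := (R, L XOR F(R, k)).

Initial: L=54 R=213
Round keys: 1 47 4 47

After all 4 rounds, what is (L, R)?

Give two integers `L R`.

Round 1 (k=1): L=213 R=234
Round 2 (k=47): L=234 R=40
Round 3 (k=4): L=40 R=77
Round 4 (k=47): L=77 R=2

Answer: 77 2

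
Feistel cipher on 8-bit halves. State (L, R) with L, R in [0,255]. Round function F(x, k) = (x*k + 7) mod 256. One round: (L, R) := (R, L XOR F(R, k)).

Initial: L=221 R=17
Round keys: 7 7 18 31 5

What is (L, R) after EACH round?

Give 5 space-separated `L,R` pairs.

Answer: 17,163 163,109 109,18 18,88 88,173

Derivation:
Round 1 (k=7): L=17 R=163
Round 2 (k=7): L=163 R=109
Round 3 (k=18): L=109 R=18
Round 4 (k=31): L=18 R=88
Round 5 (k=5): L=88 R=173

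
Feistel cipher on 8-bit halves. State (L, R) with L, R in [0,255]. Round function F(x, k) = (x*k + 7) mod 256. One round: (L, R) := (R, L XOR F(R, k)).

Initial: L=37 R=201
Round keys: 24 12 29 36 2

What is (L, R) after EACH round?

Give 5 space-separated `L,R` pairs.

Answer: 201,250 250,118 118,159 159,21 21,174

Derivation:
Round 1 (k=24): L=201 R=250
Round 2 (k=12): L=250 R=118
Round 3 (k=29): L=118 R=159
Round 4 (k=36): L=159 R=21
Round 5 (k=2): L=21 R=174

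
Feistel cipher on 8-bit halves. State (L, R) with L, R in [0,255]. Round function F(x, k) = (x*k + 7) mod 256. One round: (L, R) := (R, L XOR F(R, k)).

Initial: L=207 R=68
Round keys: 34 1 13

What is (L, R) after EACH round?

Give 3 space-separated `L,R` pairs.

Round 1 (k=34): L=68 R=192
Round 2 (k=1): L=192 R=131
Round 3 (k=13): L=131 R=110

Answer: 68,192 192,131 131,110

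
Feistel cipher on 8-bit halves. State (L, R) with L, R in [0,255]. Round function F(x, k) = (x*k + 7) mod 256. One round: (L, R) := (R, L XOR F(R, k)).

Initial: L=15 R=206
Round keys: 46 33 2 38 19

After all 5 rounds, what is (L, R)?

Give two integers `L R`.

Answer: 96 178

Derivation:
Round 1 (k=46): L=206 R=4
Round 2 (k=33): L=4 R=69
Round 3 (k=2): L=69 R=149
Round 4 (k=38): L=149 R=96
Round 5 (k=19): L=96 R=178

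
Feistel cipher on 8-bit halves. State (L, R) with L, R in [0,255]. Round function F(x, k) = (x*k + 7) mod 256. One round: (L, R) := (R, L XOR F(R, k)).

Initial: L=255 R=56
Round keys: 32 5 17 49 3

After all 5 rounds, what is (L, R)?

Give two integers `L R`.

Round 1 (k=32): L=56 R=248
Round 2 (k=5): L=248 R=231
Round 3 (k=17): L=231 R=166
Round 4 (k=49): L=166 R=42
Round 5 (k=3): L=42 R=35

Answer: 42 35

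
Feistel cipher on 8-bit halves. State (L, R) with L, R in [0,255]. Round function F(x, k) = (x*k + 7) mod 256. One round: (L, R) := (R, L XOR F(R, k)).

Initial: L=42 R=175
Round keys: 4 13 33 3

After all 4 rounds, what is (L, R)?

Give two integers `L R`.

Round 1 (k=4): L=175 R=233
Round 2 (k=13): L=233 R=115
Round 3 (k=33): L=115 R=51
Round 4 (k=3): L=51 R=211

Answer: 51 211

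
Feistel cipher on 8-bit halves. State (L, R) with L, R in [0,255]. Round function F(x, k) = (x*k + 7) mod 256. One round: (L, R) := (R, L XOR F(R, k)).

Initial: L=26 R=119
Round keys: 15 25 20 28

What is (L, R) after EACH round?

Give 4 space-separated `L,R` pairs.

Answer: 119,26 26,230 230,229 229,245

Derivation:
Round 1 (k=15): L=119 R=26
Round 2 (k=25): L=26 R=230
Round 3 (k=20): L=230 R=229
Round 4 (k=28): L=229 R=245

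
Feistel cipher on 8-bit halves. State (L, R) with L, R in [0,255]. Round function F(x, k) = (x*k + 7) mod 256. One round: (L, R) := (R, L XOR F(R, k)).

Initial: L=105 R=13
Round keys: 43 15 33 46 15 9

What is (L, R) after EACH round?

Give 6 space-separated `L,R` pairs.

Round 1 (k=43): L=13 R=95
Round 2 (k=15): L=95 R=149
Round 3 (k=33): L=149 R=99
Round 4 (k=46): L=99 R=68
Round 5 (k=15): L=68 R=96
Round 6 (k=9): L=96 R=35

Answer: 13,95 95,149 149,99 99,68 68,96 96,35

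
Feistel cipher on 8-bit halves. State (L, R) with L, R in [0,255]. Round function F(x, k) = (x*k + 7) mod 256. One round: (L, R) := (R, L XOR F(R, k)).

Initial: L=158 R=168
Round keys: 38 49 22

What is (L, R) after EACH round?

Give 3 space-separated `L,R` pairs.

Answer: 168,105 105,136 136,222

Derivation:
Round 1 (k=38): L=168 R=105
Round 2 (k=49): L=105 R=136
Round 3 (k=22): L=136 R=222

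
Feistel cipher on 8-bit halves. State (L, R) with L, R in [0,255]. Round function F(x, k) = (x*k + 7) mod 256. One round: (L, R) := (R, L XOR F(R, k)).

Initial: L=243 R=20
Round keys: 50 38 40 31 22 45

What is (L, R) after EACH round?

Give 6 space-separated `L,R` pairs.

Round 1 (k=50): L=20 R=28
Round 2 (k=38): L=28 R=59
Round 3 (k=40): L=59 R=35
Round 4 (k=31): L=35 R=127
Round 5 (k=22): L=127 R=210
Round 6 (k=45): L=210 R=142

Answer: 20,28 28,59 59,35 35,127 127,210 210,142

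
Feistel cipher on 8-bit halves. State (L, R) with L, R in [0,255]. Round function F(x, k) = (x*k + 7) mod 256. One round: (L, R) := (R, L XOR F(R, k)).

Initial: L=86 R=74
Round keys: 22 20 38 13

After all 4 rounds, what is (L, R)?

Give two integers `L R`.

Answer: 88 30

Derivation:
Round 1 (k=22): L=74 R=53
Round 2 (k=20): L=53 R=97
Round 3 (k=38): L=97 R=88
Round 4 (k=13): L=88 R=30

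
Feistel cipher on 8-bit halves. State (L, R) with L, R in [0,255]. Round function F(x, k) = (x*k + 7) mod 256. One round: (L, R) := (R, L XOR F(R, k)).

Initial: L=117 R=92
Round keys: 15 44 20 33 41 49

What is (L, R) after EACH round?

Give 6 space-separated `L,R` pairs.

Answer: 92,30 30,115 115,29 29,183 183,75 75,213

Derivation:
Round 1 (k=15): L=92 R=30
Round 2 (k=44): L=30 R=115
Round 3 (k=20): L=115 R=29
Round 4 (k=33): L=29 R=183
Round 5 (k=41): L=183 R=75
Round 6 (k=49): L=75 R=213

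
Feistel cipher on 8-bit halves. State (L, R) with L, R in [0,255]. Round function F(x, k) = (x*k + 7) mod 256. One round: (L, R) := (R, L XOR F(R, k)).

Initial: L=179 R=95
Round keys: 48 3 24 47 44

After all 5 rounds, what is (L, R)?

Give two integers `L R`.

Answer: 56 228

Derivation:
Round 1 (k=48): L=95 R=100
Round 2 (k=3): L=100 R=108
Round 3 (k=24): L=108 R=67
Round 4 (k=47): L=67 R=56
Round 5 (k=44): L=56 R=228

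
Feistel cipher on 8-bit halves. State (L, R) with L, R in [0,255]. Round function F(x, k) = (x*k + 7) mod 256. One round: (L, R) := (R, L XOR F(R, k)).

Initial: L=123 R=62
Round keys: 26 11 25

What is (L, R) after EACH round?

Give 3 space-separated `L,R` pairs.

Answer: 62,40 40,129 129,136

Derivation:
Round 1 (k=26): L=62 R=40
Round 2 (k=11): L=40 R=129
Round 3 (k=25): L=129 R=136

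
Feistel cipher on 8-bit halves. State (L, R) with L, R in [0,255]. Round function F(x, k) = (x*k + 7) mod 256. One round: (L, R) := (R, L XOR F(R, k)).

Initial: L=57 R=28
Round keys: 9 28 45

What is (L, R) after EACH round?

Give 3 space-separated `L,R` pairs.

Round 1 (k=9): L=28 R=58
Round 2 (k=28): L=58 R=67
Round 3 (k=45): L=67 R=244

Answer: 28,58 58,67 67,244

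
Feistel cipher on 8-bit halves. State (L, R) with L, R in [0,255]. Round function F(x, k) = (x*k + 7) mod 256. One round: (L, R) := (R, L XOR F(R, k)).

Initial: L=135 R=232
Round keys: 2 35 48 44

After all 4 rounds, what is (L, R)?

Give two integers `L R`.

Round 1 (k=2): L=232 R=80
Round 2 (k=35): L=80 R=31
Round 3 (k=48): L=31 R=135
Round 4 (k=44): L=135 R=36

Answer: 135 36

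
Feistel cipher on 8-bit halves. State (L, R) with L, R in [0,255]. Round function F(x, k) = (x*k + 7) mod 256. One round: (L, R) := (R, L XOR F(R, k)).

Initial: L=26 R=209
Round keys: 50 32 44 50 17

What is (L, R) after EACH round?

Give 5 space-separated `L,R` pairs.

Answer: 209,195 195,182 182,140 140,233 233,12

Derivation:
Round 1 (k=50): L=209 R=195
Round 2 (k=32): L=195 R=182
Round 3 (k=44): L=182 R=140
Round 4 (k=50): L=140 R=233
Round 5 (k=17): L=233 R=12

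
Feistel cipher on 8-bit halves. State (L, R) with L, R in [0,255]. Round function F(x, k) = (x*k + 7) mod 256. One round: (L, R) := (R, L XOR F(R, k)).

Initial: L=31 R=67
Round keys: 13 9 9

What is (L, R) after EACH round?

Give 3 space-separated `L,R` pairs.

Round 1 (k=13): L=67 R=113
Round 2 (k=9): L=113 R=67
Round 3 (k=9): L=67 R=19

Answer: 67,113 113,67 67,19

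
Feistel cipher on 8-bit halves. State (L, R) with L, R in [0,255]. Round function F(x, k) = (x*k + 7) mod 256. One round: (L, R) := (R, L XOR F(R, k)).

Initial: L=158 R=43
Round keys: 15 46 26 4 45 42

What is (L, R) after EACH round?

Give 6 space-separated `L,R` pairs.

Answer: 43,18 18,104 104,133 133,115 115,187 187,198

Derivation:
Round 1 (k=15): L=43 R=18
Round 2 (k=46): L=18 R=104
Round 3 (k=26): L=104 R=133
Round 4 (k=4): L=133 R=115
Round 5 (k=45): L=115 R=187
Round 6 (k=42): L=187 R=198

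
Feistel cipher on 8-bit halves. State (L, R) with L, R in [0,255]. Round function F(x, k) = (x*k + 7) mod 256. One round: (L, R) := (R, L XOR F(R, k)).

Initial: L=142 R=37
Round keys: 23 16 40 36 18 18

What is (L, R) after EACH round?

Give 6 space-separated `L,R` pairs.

Round 1 (k=23): L=37 R=212
Round 2 (k=16): L=212 R=98
Round 3 (k=40): L=98 R=131
Round 4 (k=36): L=131 R=17
Round 5 (k=18): L=17 R=186
Round 6 (k=18): L=186 R=10

Answer: 37,212 212,98 98,131 131,17 17,186 186,10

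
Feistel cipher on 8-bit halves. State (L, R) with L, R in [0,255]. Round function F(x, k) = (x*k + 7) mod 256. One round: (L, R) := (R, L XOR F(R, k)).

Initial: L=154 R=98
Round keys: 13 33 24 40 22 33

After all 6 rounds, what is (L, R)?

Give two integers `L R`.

Answer: 61 227

Derivation:
Round 1 (k=13): L=98 R=155
Round 2 (k=33): L=155 R=96
Round 3 (k=24): L=96 R=156
Round 4 (k=40): L=156 R=7
Round 5 (k=22): L=7 R=61
Round 6 (k=33): L=61 R=227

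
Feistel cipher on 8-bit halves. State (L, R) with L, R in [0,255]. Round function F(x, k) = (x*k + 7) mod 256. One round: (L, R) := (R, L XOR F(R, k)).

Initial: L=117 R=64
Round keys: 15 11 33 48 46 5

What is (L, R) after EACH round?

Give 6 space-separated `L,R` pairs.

Answer: 64,178 178,237 237,38 38,202 202,117 117,154

Derivation:
Round 1 (k=15): L=64 R=178
Round 2 (k=11): L=178 R=237
Round 3 (k=33): L=237 R=38
Round 4 (k=48): L=38 R=202
Round 5 (k=46): L=202 R=117
Round 6 (k=5): L=117 R=154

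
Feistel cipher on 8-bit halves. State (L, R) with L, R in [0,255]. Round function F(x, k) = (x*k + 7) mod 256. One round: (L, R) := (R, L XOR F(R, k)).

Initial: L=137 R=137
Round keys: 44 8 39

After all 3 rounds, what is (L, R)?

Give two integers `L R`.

Round 1 (k=44): L=137 R=26
Round 2 (k=8): L=26 R=94
Round 3 (k=39): L=94 R=67

Answer: 94 67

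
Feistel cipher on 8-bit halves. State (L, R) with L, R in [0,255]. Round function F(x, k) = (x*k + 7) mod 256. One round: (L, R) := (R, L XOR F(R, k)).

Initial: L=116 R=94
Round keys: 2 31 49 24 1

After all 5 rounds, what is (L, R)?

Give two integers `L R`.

Round 1 (k=2): L=94 R=183
Round 2 (k=31): L=183 R=110
Round 3 (k=49): L=110 R=162
Round 4 (k=24): L=162 R=89
Round 5 (k=1): L=89 R=194

Answer: 89 194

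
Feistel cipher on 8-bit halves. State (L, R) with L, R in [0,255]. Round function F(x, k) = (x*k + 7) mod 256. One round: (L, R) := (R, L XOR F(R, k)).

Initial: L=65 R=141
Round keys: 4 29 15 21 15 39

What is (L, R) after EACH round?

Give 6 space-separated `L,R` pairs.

Answer: 141,122 122,84 84,137 137,16 16,126 126,41

Derivation:
Round 1 (k=4): L=141 R=122
Round 2 (k=29): L=122 R=84
Round 3 (k=15): L=84 R=137
Round 4 (k=21): L=137 R=16
Round 5 (k=15): L=16 R=126
Round 6 (k=39): L=126 R=41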